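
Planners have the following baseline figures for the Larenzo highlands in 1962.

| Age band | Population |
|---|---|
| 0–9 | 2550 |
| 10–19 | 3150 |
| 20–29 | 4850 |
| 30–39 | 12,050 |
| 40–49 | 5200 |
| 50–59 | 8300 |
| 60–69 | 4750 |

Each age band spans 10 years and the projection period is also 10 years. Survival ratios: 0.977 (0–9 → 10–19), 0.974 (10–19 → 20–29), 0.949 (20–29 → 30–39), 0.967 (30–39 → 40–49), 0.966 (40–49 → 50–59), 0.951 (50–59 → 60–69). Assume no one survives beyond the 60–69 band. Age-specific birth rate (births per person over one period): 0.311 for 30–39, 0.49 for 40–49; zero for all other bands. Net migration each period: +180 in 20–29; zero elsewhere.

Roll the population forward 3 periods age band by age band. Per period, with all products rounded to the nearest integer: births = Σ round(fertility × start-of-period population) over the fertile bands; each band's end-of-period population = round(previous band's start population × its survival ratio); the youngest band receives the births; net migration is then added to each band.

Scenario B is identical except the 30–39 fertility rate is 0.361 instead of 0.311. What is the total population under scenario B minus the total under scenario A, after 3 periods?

[period 1]
Births: 12050 * 0.311 = 3748 ; 5200 * 0.49 = 2548 — total 6296
10–19: 2550 * 0.977 = 2491
20–29: 3150 * 0.974 = 3068
30–39: 4850 * 0.949 = 4603
40–49: 12050 * 0.967 = 11652
50–59: 5200 * 0.966 = 5023
60–69: 8300 * 0.951 = 7893
Net migration: 20–29 + 180 → 3248
Population now: 0–9=6296, 10–19=2491, 20–29=3248, 30–39=4603, 40–49=11652, 50–59=5023, 60–69=7893
[period 2]
Births: 4603 * 0.311 = 1432 ; 11652 * 0.49 = 5709 — total 7141
10–19: 6296 * 0.977 = 6151
20–29: 2491 * 0.974 = 2426
30–39: 3248 * 0.949 = 3082
40–49: 4603 * 0.967 = 4451
50–59: 11652 * 0.966 = 11256
60–69: 5023 * 0.951 = 4777
Net migration: 20–29 + 180 → 2606
Population now: 0–9=7141, 10–19=6151, 20–29=2606, 30–39=3082, 40–49=4451, 50–59=11256, 60–69=4777
[period 3]
Births: 3082 * 0.311 = 959 ; 4451 * 0.49 = 2181 — total 3140
10–19: 7141 * 0.977 = 6977
20–29: 6151 * 0.974 = 5991
30–39: 2606 * 0.949 = 2473
40–49: 3082 * 0.967 = 2980
50–59: 4451 * 0.966 = 4300
60–69: 11256 * 0.951 = 10704
Net migration: 20–29 + 180 → 6171
Population now: 0–9=3140, 10–19=6977, 20–29=6171, 30–39=2473, 40–49=2980, 50–59=4300, 60–69=10704
Scenario A total after 3 periods: 36745
Scenario B projection —
[period 1]
Births: 12050 * 0.361 = 4350 ; 5200 * 0.49 = 2548 — total 6898
10–19: 2550 * 0.977 = 2491
20–29: 3150 * 0.974 = 3068
30–39: 4850 * 0.949 = 4603
40–49: 12050 * 0.967 = 11652
50–59: 5200 * 0.966 = 5023
60–69: 8300 * 0.951 = 7893
Net migration: 20–29 + 180 → 3248
Population now: 0–9=6898, 10–19=2491, 20–29=3248, 30–39=4603, 40–49=11652, 50–59=5023, 60–69=7893
[period 2]
Births: 4603 * 0.361 = 1662 ; 11652 * 0.49 = 5709 — total 7371
10–19: 6898 * 0.977 = 6739
20–29: 2491 * 0.974 = 2426
30–39: 3248 * 0.949 = 3082
40–49: 4603 * 0.967 = 4451
50–59: 11652 * 0.966 = 11256
60–69: 5023 * 0.951 = 4777
Net migration: 20–29 + 180 → 2606
Population now: 0–9=7371, 10–19=6739, 20–29=2606, 30–39=3082, 40–49=4451, 50–59=11256, 60–69=4777
[period 3]
Births: 3082 * 0.361 = 1113 ; 4451 * 0.49 = 2181 — total 3294
10–19: 7371 * 0.977 = 7201
20–29: 6739 * 0.974 = 6564
30–39: 2606 * 0.949 = 2473
40–49: 3082 * 0.967 = 2980
50–59: 4451 * 0.966 = 4300
60–69: 11256 * 0.951 = 10704
Net migration: 20–29 + 180 → 6744
Population now: 0–9=3294, 10–19=7201, 20–29=6744, 30–39=2473, 40–49=2980, 50–59=4300, 60–69=10704
Scenario B total after 3 periods: 37696
Difference B − A = 37696 − 36745 = 951

951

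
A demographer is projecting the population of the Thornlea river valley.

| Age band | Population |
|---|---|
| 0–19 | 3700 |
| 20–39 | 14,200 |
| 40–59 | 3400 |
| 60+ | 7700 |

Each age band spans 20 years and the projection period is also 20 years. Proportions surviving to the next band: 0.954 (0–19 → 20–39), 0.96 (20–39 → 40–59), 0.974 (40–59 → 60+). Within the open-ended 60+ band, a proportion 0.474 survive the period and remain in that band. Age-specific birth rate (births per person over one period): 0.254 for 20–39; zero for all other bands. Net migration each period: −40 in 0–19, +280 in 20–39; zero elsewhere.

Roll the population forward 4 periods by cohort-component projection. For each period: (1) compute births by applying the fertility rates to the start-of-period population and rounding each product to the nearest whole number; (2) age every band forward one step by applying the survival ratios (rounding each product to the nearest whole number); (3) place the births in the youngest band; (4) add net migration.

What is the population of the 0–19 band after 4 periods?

256

After projecting period 1:
Births: 14200 × 0.254 = 3607
20–39: 3700 × 0.954 = 3530
40–59: 14200 × 0.96 = 13632
60+: 3400 × 0.974 + 7700 × 0.474 = 3312 + 3650 = 6962
Net migration: 0–19 − 40 → 3567; 20–39 + 280 → 3810
Giving 3567 / 3810 / 13632 / 6962.
After projecting period 2:
Births: 3810 × 0.254 = 968
20–39: 3567 × 0.954 = 3403
40–59: 3810 × 0.96 = 3658
60+: 13632 × 0.974 + 6962 × 0.474 = 13278 + 3300 = 16578
Net migration: 0–19 − 40 → 928; 20–39 + 280 → 3683
Giving 928 / 3683 / 3658 / 16578.
After projecting period 3:
Births: 3683 × 0.254 = 935
20–39: 928 × 0.954 = 885
40–59: 3683 × 0.96 = 3536
60+: 3658 × 0.974 + 16578 × 0.474 = 3563 + 7858 = 11421
Net migration: 0–19 − 40 → 895; 20–39 + 280 → 1165
Giving 895 / 1165 / 3536 / 11421.
After projecting period 4:
Births: 1165 × 0.254 = 296
20–39: 895 × 0.954 = 854
40–59: 1165 × 0.96 = 1118
60+: 3536 × 0.974 + 11421 × 0.474 = 3444 + 5414 = 8858
Net migration: 0–19 − 40 → 256; 20–39 + 280 → 1134
Giving 256 / 1134 / 1118 / 8858.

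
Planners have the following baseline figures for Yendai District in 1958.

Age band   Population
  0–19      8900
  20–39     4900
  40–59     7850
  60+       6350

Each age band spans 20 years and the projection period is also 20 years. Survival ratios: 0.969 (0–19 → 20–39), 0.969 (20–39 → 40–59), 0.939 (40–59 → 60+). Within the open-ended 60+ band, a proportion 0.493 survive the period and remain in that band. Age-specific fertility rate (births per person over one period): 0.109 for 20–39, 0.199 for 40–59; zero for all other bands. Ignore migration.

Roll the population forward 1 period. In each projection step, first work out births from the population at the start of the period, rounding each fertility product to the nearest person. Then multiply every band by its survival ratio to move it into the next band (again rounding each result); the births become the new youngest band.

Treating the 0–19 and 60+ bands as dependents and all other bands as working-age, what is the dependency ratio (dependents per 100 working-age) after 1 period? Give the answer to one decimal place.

94.2

Period 1:
Births: 4900 * 0.109 = 534 ; 7850 * 0.199 = 1562 — total 2096
20–39: 8900 * 0.969 = 8624
40–59: 4900 * 0.969 = 4748
60+: 7850 * 0.939 + 6350 * 0.493 = 7371 + 3131 = 10502
End of period: [2096, 8624, 4748, 10502]
Dependents (band 0–19 + band 60+) = 2096 + 10502 = 12598; working-age = 13372; ratio = 12598/13372 × 100 = 94.2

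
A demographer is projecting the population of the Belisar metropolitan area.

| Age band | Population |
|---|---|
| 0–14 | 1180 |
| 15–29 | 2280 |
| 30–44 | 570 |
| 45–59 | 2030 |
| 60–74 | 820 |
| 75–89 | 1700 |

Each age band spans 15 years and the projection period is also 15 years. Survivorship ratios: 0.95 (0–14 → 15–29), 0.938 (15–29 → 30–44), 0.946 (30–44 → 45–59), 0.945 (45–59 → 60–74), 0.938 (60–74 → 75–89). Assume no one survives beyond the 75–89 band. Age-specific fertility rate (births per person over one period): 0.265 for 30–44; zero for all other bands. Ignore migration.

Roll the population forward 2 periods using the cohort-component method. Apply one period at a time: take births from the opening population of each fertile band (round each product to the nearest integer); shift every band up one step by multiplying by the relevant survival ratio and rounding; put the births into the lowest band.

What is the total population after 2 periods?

Numbering the groups 1..6 from youngest to oldest:
[period 1]
Births: 570 × 0.265 = 151
Group 2: 1180 × 0.95 = 1121
Group 3: 2280 × 0.938 = 2139
Group 4: 570 × 0.946 = 539
Group 5: 2030 × 0.945 = 1918
Group 6: 820 × 0.938 = 769
Population now: 0–14=151, 15–29=1121, 30–44=2139, 45–59=539, 60–74=1918, 75–89=769
[period 2]
Births: 2139 × 0.265 = 567
Group 2: 151 × 0.95 = 143
Group 3: 1121 × 0.938 = 1051
Group 4: 2139 × 0.946 = 2023
Group 5: 539 × 0.945 = 509
Group 6: 1918 × 0.938 = 1799
Population now: 0–14=567, 15–29=143, 30–44=1051, 45–59=2023, 60–74=509, 75–89=1799
Total after period 2: 567 + 143 + 1051 + 2023 + 509 + 1799 = 6092

6092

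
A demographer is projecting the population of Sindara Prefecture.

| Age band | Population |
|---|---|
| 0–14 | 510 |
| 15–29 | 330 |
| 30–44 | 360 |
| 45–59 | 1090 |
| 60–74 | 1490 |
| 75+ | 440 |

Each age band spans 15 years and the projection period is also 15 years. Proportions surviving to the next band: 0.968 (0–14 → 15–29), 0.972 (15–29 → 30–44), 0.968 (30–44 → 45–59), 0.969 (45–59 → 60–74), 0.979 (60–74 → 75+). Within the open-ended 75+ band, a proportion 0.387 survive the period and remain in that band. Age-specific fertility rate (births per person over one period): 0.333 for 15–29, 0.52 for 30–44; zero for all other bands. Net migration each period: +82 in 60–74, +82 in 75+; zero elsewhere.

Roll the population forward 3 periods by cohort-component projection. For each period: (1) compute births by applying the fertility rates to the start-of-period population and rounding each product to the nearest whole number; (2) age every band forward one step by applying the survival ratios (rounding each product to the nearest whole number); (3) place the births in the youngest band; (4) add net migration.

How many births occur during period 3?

346

Numbering the bands 1..6 from youngest to oldest:
Period 1.
Births: 330 * 0.333 = 110, 360 * 0.52 = 187 → total 297
Band 2: 510 * 0.968 = 494
Band 3: 330 * 0.972 = 321
Band 4: 360 * 0.968 = 348
Band 5: 1090 * 0.969 = 1056
Band 6: 1490 * 0.979 + 440 * 0.387 = 1459 + 170 = 1629
Net migration: Band 5 + 82 → 1138; Band 6 + 82 → 1711
Giving 297 / 494 / 321 / 348 / 1138 / 1711.
Period 2.
Births: 494 * 0.333 = 165, 321 * 0.52 = 167 → total 332
Band 2: 297 * 0.968 = 287
Band 3: 494 * 0.972 = 480
Band 4: 321 * 0.968 = 311
Band 5: 348 * 0.969 = 337
Band 6: 1138 * 0.979 + 1711 * 0.387 = 1114 + 662 = 1776
Net migration: Band 5 + 82 → 419; Band 6 + 82 → 1858
Giving 332 / 287 / 480 / 311 / 419 / 1858.
Period 3.
Births: 287 * 0.333 = 96, 480 * 0.52 = 250 → total 346
Band 2: 332 * 0.968 = 321
Band 3: 287 * 0.972 = 279
Band 4: 480 * 0.968 = 465
Band 5: 311 * 0.969 = 301
Band 6: 419 * 0.979 + 1858 * 0.387 = 410 + 719 = 1129
Net migration: Band 5 + 82 → 383; Band 6 + 82 → 1211
Giving 346 / 321 / 279 / 465 / 383 / 1211.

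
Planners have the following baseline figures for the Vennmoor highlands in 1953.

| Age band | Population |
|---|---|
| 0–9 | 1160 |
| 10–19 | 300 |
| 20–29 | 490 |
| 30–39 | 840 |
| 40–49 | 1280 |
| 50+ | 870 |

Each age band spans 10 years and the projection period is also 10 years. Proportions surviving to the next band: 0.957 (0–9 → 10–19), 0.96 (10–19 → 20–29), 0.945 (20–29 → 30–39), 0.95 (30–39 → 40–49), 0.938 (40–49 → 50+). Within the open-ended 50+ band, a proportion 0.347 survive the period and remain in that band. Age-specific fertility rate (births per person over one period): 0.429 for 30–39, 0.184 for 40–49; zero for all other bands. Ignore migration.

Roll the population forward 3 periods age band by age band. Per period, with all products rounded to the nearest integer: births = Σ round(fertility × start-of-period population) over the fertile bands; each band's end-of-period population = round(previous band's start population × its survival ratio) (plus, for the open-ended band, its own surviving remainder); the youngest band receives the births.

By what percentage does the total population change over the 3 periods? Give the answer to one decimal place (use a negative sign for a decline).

-35.3

(Bands numbered youngest = 1 to oldest = 6.)
[period 1]
Births: 840 × 0.429 = 360, 1280 × 0.184 = 236 → 596
Band 2: 1160 × 0.957 = 1110
Band 3: 300 × 0.96 = 288
Band 4: 490 × 0.945 = 463
Band 5: 840 × 0.95 = 798
Band 6: 1280 × 0.938 + 870 × 0.347 = 1201 + 302 = 1503
Giving 596 / 1110 / 288 / 463 / 798 / 1503.
[period 2]
Births: 463 × 0.429 = 199, 798 × 0.184 = 147 → 346
Band 2: 596 × 0.957 = 570
Band 3: 1110 × 0.96 = 1066
Band 4: 288 × 0.945 = 272
Band 5: 463 × 0.95 = 440
Band 6: 798 × 0.938 + 1503 × 0.347 = 749 + 522 = 1271
Giving 346 / 570 / 1066 / 272 / 440 / 1271.
[period 3]
Births: 272 × 0.429 = 117, 440 × 0.184 = 81 → 198
Band 2: 346 × 0.957 = 331
Band 3: 570 × 0.96 = 547
Band 4: 1066 × 0.945 = 1007
Band 5: 272 × 0.95 = 258
Band 6: 440 × 0.938 + 1271 × 0.347 = 413 + 441 = 854
Giving 198 / 331 / 547 / 1007 / 258 / 854.
Total: 4940 → 3195; change = -1745; percentage change = -35.3%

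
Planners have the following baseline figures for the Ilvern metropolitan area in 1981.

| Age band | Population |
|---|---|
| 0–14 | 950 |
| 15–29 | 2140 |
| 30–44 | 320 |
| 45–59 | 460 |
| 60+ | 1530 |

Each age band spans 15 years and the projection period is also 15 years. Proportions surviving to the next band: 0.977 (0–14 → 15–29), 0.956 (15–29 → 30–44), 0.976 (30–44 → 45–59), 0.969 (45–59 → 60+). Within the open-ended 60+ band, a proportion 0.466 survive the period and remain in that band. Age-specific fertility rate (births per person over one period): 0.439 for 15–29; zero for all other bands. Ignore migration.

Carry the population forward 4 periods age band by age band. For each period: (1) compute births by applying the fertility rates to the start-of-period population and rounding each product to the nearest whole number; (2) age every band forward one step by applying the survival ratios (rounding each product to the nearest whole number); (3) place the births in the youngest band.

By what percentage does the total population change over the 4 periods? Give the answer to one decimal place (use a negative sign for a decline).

-31.0

Period 1.
Births: 2140 * 0.439 = 939
15–29: 950 * 0.977 = 928
30–44: 2140 * 0.956 = 2046
45–59: 320 * 0.976 = 312
60+: 460 * 0.969 + 1530 * 0.466 = 446 + 713 = 1159
Giving 939 / 928 / 2046 / 312 / 1159.
Period 2.
Births: 928 * 0.439 = 407
15–29: 939 * 0.977 = 917
30–44: 928 * 0.956 = 887
45–59: 2046 * 0.976 = 1997
60+: 312 * 0.969 + 1159 * 0.466 = 302 + 540 = 842
Giving 407 / 917 / 887 / 1997 / 842.
Period 3.
Births: 917 * 0.439 = 403
15–29: 407 * 0.977 = 398
30–44: 917 * 0.956 = 877
45–59: 887 * 0.976 = 866
60+: 1997 * 0.969 + 842 * 0.466 = 1935 + 392 = 2327
Giving 403 / 398 / 877 / 866 / 2327.
Period 4.
Births: 398 * 0.439 = 175
15–29: 403 * 0.977 = 394
30–44: 398 * 0.956 = 380
45–59: 877 * 0.976 = 856
60+: 866 * 0.969 + 2327 * 0.466 = 839 + 1084 = 1923
Giving 175 / 394 / 380 / 856 / 1923.
Total: 5400 → 3728; change = -1672; percentage change = -31.0%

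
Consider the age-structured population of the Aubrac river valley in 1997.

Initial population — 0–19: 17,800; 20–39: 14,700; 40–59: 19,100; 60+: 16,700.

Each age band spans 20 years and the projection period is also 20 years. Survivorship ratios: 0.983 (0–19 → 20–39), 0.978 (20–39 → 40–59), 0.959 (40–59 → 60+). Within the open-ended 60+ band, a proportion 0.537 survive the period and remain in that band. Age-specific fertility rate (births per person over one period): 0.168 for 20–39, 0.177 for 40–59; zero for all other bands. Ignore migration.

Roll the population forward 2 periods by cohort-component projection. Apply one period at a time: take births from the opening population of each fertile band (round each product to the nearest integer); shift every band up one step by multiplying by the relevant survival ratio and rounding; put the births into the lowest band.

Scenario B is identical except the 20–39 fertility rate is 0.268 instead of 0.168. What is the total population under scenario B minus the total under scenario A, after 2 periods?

[period 1]
Births: 14700 * 0.168 = 2470, 19100 * 0.177 = 3381 — total 5851
20–39: 17800 * 0.983 = 17497
40–59: 14700 * 0.978 = 14377
60+: 19100 * 0.959 + 16700 * 0.537 = 18317 + 8968 = 27285
→ [5851, 17497, 14377, 27285]
[period 2]
Births: 17497 * 0.168 = 2939, 14377 * 0.177 = 2545 — total 5484
20–39: 5851 * 0.983 = 5752
40–59: 17497 * 0.978 = 17112
60+: 14377 * 0.959 + 27285 * 0.537 = 13788 + 14652 = 28440
→ [5484, 5752, 17112, 28440]
Scenario A total after 2 periods: 56788
Scenario B projection —
[period 1]
Births: 14700 * 0.268 = 3940, 19100 * 0.177 = 3381 — total 7321
20–39: 17800 * 0.983 = 17497
40–59: 14700 * 0.978 = 14377
60+: 19100 * 0.959 + 16700 * 0.537 = 18317 + 8968 = 27285
→ [7321, 17497, 14377, 27285]
[period 2]
Births: 17497 * 0.268 = 4689, 14377 * 0.177 = 2545 — total 7234
20–39: 7321 * 0.983 = 7197
40–59: 17497 * 0.978 = 17112
60+: 14377 * 0.959 + 27285 * 0.537 = 13788 + 14652 = 28440
→ [7234, 7197, 17112, 28440]
Scenario B total after 2 periods: 59983
Difference B − A = 59983 − 56788 = 3195

3195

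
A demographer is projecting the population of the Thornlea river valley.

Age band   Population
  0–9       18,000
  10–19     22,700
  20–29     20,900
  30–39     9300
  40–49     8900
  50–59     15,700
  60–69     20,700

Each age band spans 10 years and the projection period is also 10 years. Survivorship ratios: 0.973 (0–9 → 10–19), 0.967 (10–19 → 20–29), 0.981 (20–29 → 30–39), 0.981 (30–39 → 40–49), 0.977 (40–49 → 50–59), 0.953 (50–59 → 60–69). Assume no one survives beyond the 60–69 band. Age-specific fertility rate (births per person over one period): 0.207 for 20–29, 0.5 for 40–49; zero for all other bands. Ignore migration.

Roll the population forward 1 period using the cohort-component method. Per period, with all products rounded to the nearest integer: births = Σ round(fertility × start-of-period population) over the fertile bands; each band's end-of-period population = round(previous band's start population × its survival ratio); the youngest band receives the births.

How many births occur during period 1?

After projecting period 1:
Births: 20900 × 0.207 = 4326 ; 8900 × 0.5 = 4450 — total 8776
10–19: 18000 × 0.973 = 17514
20–29: 22700 × 0.967 = 21951
30–39: 20900 × 0.981 = 20503
40–49: 9300 × 0.981 = 9123
50–59: 8900 × 0.977 = 8695
60–69: 15700 × 0.953 = 14962
Population now: 0–9=8776, 10–19=17514, 20–29=21951, 30–39=20503, 40–49=9123, 50–59=8695, 60–69=14962

8776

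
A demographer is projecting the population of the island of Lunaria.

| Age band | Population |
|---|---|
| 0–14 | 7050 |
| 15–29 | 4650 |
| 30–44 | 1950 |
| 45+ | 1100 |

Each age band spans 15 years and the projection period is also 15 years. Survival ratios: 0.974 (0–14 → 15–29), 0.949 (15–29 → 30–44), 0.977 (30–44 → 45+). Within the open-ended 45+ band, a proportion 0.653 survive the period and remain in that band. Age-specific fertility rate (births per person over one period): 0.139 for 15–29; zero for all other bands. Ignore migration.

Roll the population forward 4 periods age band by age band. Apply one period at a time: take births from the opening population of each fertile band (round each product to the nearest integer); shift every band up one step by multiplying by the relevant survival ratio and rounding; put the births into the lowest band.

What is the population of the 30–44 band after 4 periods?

Numbering the groups 1..4 from youngest to oldest:
— Period 1 —
Births: 4650 * 0.139 = 646
Group 2: 7050 * 0.974 = 6867
Group 3: 4650 * 0.949 = 4413
Group 4: 1950 * 0.977 + 1100 * 0.653 = 1905 + 718 = 2623
Population now: 0–14=646, 15–29=6867, 30–44=4413, 45+=2623
— Period 2 —
Births: 6867 * 0.139 = 955
Group 2: 646 * 0.974 = 629
Group 3: 6867 * 0.949 = 6517
Group 4: 4413 * 0.977 + 2623 * 0.653 = 4312 + 1713 = 6025
Population now: 0–14=955, 15–29=629, 30–44=6517, 45+=6025
— Period 3 —
Births: 629 * 0.139 = 87
Group 2: 955 * 0.974 = 930
Group 3: 629 * 0.949 = 597
Group 4: 6517 * 0.977 + 6025 * 0.653 = 6367 + 3934 = 10301
Population now: 0–14=87, 15–29=930, 30–44=597, 45+=10301
— Period 4 —
Births: 930 * 0.139 = 129
Group 2: 87 * 0.974 = 85
Group 3: 930 * 0.949 = 883
Group 4: 597 * 0.977 + 10301 * 0.653 = 583 + 6727 = 7310
Population now: 0–14=129, 15–29=85, 30–44=883, 45+=7310

883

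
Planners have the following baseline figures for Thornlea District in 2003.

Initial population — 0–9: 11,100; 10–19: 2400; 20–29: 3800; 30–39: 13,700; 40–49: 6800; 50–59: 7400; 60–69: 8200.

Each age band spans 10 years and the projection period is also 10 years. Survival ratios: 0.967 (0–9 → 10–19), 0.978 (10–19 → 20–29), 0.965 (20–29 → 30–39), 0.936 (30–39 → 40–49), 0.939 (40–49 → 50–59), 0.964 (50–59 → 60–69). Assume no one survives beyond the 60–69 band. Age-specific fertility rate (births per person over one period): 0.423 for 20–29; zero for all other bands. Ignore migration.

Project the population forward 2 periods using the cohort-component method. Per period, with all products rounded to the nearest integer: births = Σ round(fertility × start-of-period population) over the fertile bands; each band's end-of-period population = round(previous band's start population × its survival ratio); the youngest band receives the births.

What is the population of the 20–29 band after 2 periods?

Numbering the groups 1..7 from youngest to oldest:
After projecting period 1:
Births: 3800 × 0.423 = 1607
Group 2: 11100 × 0.967 = 10734
Group 3: 2400 × 0.978 = 2347
Group 4: 3800 × 0.965 = 3667
Group 5: 13700 × 0.936 = 12823
Group 6: 6800 × 0.939 = 6385
Group 7: 7400 × 0.964 = 7134
→ [1607, 10734, 2347, 3667, 12823, 6385, 7134]
After projecting period 2:
Births: 2347 × 0.423 = 993
Group 2: 1607 × 0.967 = 1554
Group 3: 10734 × 0.978 = 10498
Group 4: 2347 × 0.965 = 2265
Group 5: 3667 × 0.936 = 3432
Group 6: 12823 × 0.939 = 12041
Group 7: 6385 × 0.964 = 6155
→ [993, 1554, 10498, 2265, 3432, 12041, 6155]

10498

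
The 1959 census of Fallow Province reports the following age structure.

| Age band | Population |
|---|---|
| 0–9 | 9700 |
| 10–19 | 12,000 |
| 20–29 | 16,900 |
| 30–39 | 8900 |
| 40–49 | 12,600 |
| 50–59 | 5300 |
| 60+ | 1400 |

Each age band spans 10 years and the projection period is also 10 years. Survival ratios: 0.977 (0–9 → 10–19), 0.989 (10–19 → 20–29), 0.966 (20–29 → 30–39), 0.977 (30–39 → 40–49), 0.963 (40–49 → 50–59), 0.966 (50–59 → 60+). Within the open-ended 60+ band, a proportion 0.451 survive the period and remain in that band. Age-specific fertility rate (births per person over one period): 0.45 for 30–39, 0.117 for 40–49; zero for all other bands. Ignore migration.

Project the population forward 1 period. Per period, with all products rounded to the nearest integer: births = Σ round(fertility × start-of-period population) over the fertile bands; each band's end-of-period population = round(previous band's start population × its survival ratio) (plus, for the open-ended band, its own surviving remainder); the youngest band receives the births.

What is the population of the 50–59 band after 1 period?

12134

After projecting period 1:
Births: 8900 × 0.45 = 4005, 12600 × 0.117 = 1474 ⇒ total 5479
10–19: 9700 × 0.977 = 9477
20–29: 12000 × 0.989 = 11868
30–39: 16900 × 0.966 = 16325
40–49: 8900 × 0.977 = 8695
50–59: 12600 × 0.963 = 12134
60+: 5300 × 0.966 + 1400 × 0.451 = 5120 + 631 = 5751
Giving 5479 / 9477 / 11868 / 16325 / 8695 / 12134 / 5751.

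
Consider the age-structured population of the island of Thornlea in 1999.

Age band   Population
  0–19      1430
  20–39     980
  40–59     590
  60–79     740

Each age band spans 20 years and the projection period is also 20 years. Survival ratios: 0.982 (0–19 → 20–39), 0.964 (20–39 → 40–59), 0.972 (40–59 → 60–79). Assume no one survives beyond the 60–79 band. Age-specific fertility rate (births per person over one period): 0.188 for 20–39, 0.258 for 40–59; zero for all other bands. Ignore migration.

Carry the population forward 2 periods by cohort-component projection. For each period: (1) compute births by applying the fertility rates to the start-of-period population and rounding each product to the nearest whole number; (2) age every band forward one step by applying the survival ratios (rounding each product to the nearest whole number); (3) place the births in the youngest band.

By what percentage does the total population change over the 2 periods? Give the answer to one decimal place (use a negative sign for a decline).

Let band 1 be 0–19 through band 4 = 60–79.
Period 1.
Births: 980 × 0.188 = 184, 590 × 0.258 = 152 — total 336
Band 2: 1430 × 0.982 = 1404
Band 3: 980 × 0.964 = 945
Band 4: 590 × 0.972 = 573
Population now: 0–19=336, 20–39=1404, 40–59=945, 60–79=573
Period 2.
Births: 1404 × 0.188 = 264, 945 × 0.258 = 244 — total 508
Band 2: 336 × 0.982 = 330
Band 3: 1404 × 0.964 = 1353
Band 4: 945 × 0.972 = 919
Population now: 0–19=508, 20–39=330, 40–59=1353, 60–79=919
Total: 3740 → 3110; change = -630; percentage change = -16.8%

-16.8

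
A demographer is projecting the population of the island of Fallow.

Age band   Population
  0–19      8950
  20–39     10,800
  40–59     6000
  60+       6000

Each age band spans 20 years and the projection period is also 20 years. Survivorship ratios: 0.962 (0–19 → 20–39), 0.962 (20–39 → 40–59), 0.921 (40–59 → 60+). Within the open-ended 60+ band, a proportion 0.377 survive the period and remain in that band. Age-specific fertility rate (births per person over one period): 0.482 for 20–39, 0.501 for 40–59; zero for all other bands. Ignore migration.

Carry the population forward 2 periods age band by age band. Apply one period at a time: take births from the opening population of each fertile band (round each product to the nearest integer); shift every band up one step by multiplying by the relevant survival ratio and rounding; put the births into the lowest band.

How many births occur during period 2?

Call the bands 1 to 4, youngest first.
— Period 1 —
Births: 10800 * 0.482 = 5206  |  6000 * 0.501 = 3006 — total 8212
Band 2: 8950 * 0.962 = 8610
Band 3: 10800 * 0.962 = 10390
Band 4: 6000 * 0.921 + 6000 * 0.377 = 5526 + 2262 = 7788
Giving 8212 / 8610 / 10390 / 7788.
— Period 2 —
Births: 8610 * 0.482 = 4150  |  10390 * 0.501 = 5205 — total 9355
Band 2: 8212 * 0.962 = 7900
Band 3: 8610 * 0.962 = 8283
Band 4: 10390 * 0.921 + 7788 * 0.377 = 9569 + 2936 = 12505
Giving 9355 / 7900 / 8283 / 12505.

9355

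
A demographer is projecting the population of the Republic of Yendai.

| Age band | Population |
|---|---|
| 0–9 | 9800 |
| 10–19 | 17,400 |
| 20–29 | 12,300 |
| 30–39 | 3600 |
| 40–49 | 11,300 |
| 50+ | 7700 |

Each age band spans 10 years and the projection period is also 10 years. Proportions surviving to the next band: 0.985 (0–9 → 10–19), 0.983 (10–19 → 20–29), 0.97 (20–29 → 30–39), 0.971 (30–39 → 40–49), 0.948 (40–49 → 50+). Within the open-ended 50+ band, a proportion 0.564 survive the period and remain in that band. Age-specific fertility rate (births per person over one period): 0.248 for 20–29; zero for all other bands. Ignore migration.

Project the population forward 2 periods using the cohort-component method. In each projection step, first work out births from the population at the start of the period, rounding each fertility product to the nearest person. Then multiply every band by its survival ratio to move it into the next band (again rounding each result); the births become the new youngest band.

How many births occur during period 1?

3050

After projecting period 1:
Births: 12300 * 0.248 = 3050
10–19: 9800 * 0.985 = 9653
20–29: 17400 * 0.983 = 17104
30–39: 12300 * 0.97 = 11931
40–49: 3600 * 0.971 = 3496
50+: 11300 * 0.948 + 7700 * 0.564 = 10712 + 4343 = 15055
→ [3050, 9653, 17104, 11931, 3496, 15055]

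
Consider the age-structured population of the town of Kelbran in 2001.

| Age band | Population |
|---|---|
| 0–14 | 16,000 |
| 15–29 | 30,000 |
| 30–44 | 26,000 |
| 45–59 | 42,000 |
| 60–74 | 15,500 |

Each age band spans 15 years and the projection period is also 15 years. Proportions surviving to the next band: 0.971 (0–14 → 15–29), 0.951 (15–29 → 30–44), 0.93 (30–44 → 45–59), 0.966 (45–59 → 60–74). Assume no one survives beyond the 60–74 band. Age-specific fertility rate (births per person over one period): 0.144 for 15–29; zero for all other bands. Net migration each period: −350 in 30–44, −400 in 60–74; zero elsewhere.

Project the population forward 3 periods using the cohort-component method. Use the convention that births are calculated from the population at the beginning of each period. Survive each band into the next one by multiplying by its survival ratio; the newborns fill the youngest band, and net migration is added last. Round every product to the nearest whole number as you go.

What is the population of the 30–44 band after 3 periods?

Period 1:
Births: 30000 × 0.144 = 4320
15–29: 16000 × 0.971 = 15536
30–44: 30000 × 0.951 = 28530
45–59: 26000 × 0.93 = 24180
60–74: 42000 × 0.966 = 40572
Net migration: 30–44 − 350 → 28180; 60–74 − 400 → 40172
End of period: [4320, 15536, 28180, 24180, 40172]
Period 2:
Births: 15536 × 0.144 = 2237
15–29: 4320 × 0.971 = 4195
30–44: 15536 × 0.951 = 14775
45–59: 28180 × 0.93 = 26207
60–74: 24180 × 0.966 = 23358
Net migration: 30–44 − 350 → 14425; 60–74 − 400 → 22958
End of period: [2237, 4195, 14425, 26207, 22958]
Period 3:
Births: 4195 × 0.144 = 604
15–29: 2237 × 0.971 = 2172
30–44: 4195 × 0.951 = 3989
45–59: 14425 × 0.93 = 13415
60–74: 26207 × 0.966 = 25316
Net migration: 30–44 − 350 → 3639; 60–74 − 400 → 24916
End of period: [604, 2172, 3639, 13415, 24916]

3639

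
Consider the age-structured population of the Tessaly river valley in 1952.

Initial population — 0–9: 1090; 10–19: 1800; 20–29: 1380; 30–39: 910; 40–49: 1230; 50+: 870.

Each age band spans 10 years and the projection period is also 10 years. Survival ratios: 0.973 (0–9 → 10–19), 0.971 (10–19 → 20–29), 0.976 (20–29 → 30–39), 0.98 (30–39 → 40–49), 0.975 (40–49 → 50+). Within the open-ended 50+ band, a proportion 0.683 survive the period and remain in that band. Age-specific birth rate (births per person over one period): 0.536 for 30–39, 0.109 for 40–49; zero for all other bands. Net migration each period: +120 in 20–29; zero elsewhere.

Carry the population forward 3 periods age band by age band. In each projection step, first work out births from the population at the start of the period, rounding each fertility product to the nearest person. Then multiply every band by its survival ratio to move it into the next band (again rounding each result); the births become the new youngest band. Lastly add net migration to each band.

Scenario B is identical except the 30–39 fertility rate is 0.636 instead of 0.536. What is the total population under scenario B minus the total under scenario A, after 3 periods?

Period 1.
Births: 910 × 0.536 = 488 ; 1230 × 0.109 = 134 → 622
10–19: 1090 × 0.973 = 1061
20–29: 1800 × 0.971 = 1748
30–39: 1380 × 0.976 = 1347
40–49: 910 × 0.98 = 892
50+: 1230 × 0.975 + 870 × 0.683 = 1199 + 594 = 1793
Net migration: 20–29 + 120 → 1868
Population now: 0–9=622, 10–19=1061, 20–29=1868, 30–39=1347, 40–49=892, 50+=1793
Period 2.
Births: 1347 × 0.536 = 722 ; 892 × 0.109 = 97 → 819
10–19: 622 × 0.973 = 605
20–29: 1061 × 0.971 = 1030
30–39: 1868 × 0.976 = 1823
40–49: 1347 × 0.98 = 1320
50+: 892 × 0.975 + 1793 × 0.683 = 870 + 1225 = 2095
Net migration: 20–29 + 120 → 1150
Population now: 0–9=819, 10–19=605, 20–29=1150, 30–39=1823, 40–49=1320, 50+=2095
Period 3.
Births: 1823 × 0.536 = 977 ; 1320 × 0.109 = 144 → 1121
10–19: 819 × 0.973 = 797
20–29: 605 × 0.971 = 587
30–39: 1150 × 0.976 = 1122
40–49: 1823 × 0.98 = 1787
50+: 1320 × 0.975 + 2095 × 0.683 = 1287 + 1431 = 2718
Net migration: 20–29 + 120 → 707
Population now: 0–9=1121, 10–19=797, 20–29=707, 30–39=1122, 40–49=1787, 50+=2718
Scenario A total after 3 periods: 8252
Scenario B projection —
Period 1.
Births: 910 × 0.636 = 579 ; 1230 × 0.109 = 134 → 713
10–19: 1090 × 0.973 = 1061
20–29: 1800 × 0.971 = 1748
30–39: 1380 × 0.976 = 1347
40–49: 910 × 0.98 = 892
50+: 1230 × 0.975 + 870 × 0.683 = 1199 + 594 = 1793
Net migration: 20–29 + 120 → 1868
Population now: 0–9=713, 10–19=1061, 20–29=1868, 30–39=1347, 40–49=892, 50+=1793
Period 2.
Births: 1347 × 0.636 = 857 ; 892 × 0.109 = 97 → 954
10–19: 713 × 0.973 = 694
20–29: 1061 × 0.971 = 1030
30–39: 1868 × 0.976 = 1823
40–49: 1347 × 0.98 = 1320
50+: 892 × 0.975 + 1793 × 0.683 = 870 + 1225 = 2095
Net migration: 20–29 + 120 → 1150
Population now: 0–9=954, 10–19=694, 20–29=1150, 30–39=1823, 40–49=1320, 50+=2095
Period 3.
Births: 1823 × 0.636 = 1159 ; 1320 × 0.109 = 144 → 1303
10–19: 954 × 0.973 = 928
20–29: 694 × 0.971 = 674
30–39: 1150 × 0.976 = 1122
40–49: 1823 × 0.98 = 1787
50+: 1320 × 0.975 + 2095 × 0.683 = 1287 + 1431 = 2718
Net migration: 20–29 + 120 → 794
Population now: 0–9=1303, 10–19=928, 20–29=794, 30–39=1122, 40–49=1787, 50+=2718
Scenario B total after 3 periods: 8652
Difference B − A = 8652 − 8252 = 400

400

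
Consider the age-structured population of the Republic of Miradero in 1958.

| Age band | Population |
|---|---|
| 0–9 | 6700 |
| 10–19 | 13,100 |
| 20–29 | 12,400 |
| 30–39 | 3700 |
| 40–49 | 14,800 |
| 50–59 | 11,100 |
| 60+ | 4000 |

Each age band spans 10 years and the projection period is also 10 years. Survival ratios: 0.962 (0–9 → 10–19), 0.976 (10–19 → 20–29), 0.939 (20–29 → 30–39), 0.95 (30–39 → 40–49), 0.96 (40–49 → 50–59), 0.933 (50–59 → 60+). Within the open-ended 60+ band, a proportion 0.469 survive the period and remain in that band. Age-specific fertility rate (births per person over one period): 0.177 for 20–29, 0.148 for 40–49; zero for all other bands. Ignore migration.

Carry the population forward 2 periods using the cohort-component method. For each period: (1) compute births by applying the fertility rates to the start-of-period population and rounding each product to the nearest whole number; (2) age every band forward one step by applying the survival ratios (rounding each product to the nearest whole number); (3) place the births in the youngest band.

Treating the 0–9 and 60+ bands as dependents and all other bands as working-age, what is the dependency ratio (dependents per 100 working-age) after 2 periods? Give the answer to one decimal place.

58.9

[period 1]
Births: 12400 * 0.177 = 2195  |  14800 * 0.148 = 2190 ⇒ total 4385
10–19: 6700 * 0.962 = 6445
20–29: 13100 * 0.976 = 12786
30–39: 12400 * 0.939 = 11644
40–49: 3700 * 0.95 = 3515
50–59: 14800 * 0.96 = 14208
60+: 11100 * 0.933 + 4000 * 0.469 = 10356 + 1876 = 12232
→ [4385, 6445, 12786, 11644, 3515, 14208, 12232]
[period 2]
Births: 12786 * 0.177 = 2263  |  3515 * 0.148 = 520 ⇒ total 2783
10–19: 4385 * 0.962 = 4218
20–29: 6445 * 0.976 = 6290
30–39: 12786 * 0.939 = 12006
40–49: 11644 * 0.95 = 11062
50–59: 3515 * 0.96 = 3374
60+: 14208 * 0.933 + 12232 * 0.469 = 13256 + 5737 = 18993
→ [2783, 4218, 6290, 12006, 11062, 3374, 18993]
Dependents (band 0–9 + band 60+) = 2783 + 18993 = 21776; working-age = 36950; ratio = 21776/36950 × 100 = 58.9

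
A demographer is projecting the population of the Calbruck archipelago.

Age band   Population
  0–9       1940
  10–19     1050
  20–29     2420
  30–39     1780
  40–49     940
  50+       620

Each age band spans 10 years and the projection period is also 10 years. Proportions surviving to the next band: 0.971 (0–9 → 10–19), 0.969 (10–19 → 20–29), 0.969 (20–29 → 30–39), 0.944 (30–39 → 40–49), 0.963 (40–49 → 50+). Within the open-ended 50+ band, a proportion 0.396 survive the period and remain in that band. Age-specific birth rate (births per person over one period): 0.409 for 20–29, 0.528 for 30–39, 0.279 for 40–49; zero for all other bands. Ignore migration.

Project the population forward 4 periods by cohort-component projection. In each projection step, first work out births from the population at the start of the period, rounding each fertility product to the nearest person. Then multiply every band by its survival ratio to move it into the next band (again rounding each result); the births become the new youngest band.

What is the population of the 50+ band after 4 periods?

Numbering the bands 1..6 from youngest to oldest:
— Period 1 —
Births: 2420 × 0.409 = 990, 1780 × 0.528 = 940, 940 × 0.279 = 262 → total 2192
Band 2: 1940 × 0.971 = 1884
Band 3: 1050 × 0.969 = 1017
Band 4: 2420 × 0.969 = 2345
Band 5: 1780 × 0.944 = 1680
Band 6: 940 × 0.963 + 620 × 0.396 = 905 + 246 = 1151
→ [2192, 1884, 1017, 2345, 1680, 1151]
— Period 2 —
Births: 1017 × 0.409 = 416, 2345 × 0.528 = 1238, 1680 × 0.279 = 469 → total 2123
Band 2: 2192 × 0.971 = 2128
Band 3: 1884 × 0.969 = 1826
Band 4: 1017 × 0.969 = 985
Band 5: 2345 × 0.944 = 2214
Band 6: 1680 × 0.963 + 1151 × 0.396 = 1618 + 456 = 2074
→ [2123, 2128, 1826, 985, 2214, 2074]
— Period 3 —
Births: 1826 × 0.409 = 747, 985 × 0.528 = 520, 2214 × 0.279 = 618 → total 1885
Band 2: 2123 × 0.971 = 2061
Band 3: 2128 × 0.969 = 2062
Band 4: 1826 × 0.969 = 1769
Band 5: 985 × 0.944 = 930
Band 6: 2214 × 0.963 + 2074 × 0.396 = 2132 + 821 = 2953
→ [1885, 2061, 2062, 1769, 930, 2953]
— Period 4 —
Births: 2062 × 0.409 = 843, 1769 × 0.528 = 934, 930 × 0.279 = 259 → total 2036
Band 2: 1885 × 0.971 = 1830
Band 3: 2061 × 0.969 = 1997
Band 4: 2062 × 0.969 = 1998
Band 5: 1769 × 0.944 = 1670
Band 6: 930 × 0.963 + 2953 × 0.396 = 896 + 1169 = 2065
→ [2036, 1830, 1997, 1998, 1670, 2065]

2065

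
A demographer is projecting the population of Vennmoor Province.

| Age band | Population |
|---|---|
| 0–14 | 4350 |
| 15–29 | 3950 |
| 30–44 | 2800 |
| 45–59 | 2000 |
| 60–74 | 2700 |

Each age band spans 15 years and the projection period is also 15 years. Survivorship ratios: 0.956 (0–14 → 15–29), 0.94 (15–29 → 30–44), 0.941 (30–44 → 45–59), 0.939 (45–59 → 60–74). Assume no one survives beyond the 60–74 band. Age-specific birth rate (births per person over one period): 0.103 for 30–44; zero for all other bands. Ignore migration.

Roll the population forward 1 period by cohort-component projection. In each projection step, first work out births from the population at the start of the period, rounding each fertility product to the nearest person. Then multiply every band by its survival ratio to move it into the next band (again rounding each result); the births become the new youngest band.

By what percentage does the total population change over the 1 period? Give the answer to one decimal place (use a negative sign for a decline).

Period 1:
Births: 2800 × 0.103 = 288
15–29: 4350 × 0.956 = 4159
30–44: 3950 × 0.94 = 3713
45–59: 2800 × 0.941 = 2635
60–74: 2000 × 0.939 = 1878
Giving 288 / 4159 / 3713 / 2635 / 1878.
Total: 15800 → 12673; change = -3127; percentage change = -19.8%

-19.8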